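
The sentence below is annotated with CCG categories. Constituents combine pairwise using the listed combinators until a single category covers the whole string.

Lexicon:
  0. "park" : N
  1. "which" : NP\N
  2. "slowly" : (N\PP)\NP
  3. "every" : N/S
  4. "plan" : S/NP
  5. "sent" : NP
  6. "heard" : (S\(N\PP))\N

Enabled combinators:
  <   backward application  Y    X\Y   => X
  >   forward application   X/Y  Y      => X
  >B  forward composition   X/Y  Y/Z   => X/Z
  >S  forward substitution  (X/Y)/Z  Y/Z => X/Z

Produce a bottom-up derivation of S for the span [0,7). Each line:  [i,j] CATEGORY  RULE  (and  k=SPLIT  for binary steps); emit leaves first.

[0,7] S   <
  [0,3] N\PP   <
    [0,2] NP   <
      [0,1] "park" : N
      [1,2] "which" : NP\N
    [2,3] "slowly" : (N\PP)\NP
  [3,7] S\(N\PP)   <
    [3,6] N   >
      [3,4] "every" : N/S
      [4,6] S   >
        [4,5] "plan" : S/NP
        [5,6] "sent" : NP
    [6,7] "heard" : (S\(N\PP))\N

[0,1] N  lex  "park"
[1,2] NP\N  lex  "which"
[0,2] NP  <  k=1
[2,3] (N\PP)\NP  lex  "slowly"
[0,3] N\PP  <  k=2
[3,4] N/S  lex  "every"
[4,5] S/NP  lex  "plan"
[5,6] NP  lex  "sent"
[4,6] S  >  k=5
[3,6] N  >  k=4
[6,7] (S\(N\PP))\N  lex  "heard"
[3,7] S\(N\PP)  <  k=6
[0,7] S  <  k=3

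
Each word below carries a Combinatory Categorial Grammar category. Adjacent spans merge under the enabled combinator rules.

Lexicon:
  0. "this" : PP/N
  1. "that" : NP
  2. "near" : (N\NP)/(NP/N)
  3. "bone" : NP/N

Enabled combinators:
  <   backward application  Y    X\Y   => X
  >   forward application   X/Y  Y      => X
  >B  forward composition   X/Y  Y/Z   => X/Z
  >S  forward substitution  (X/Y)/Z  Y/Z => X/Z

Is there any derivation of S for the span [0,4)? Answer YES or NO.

NO

PP/N NP (N\NP)/(NP/N) NP/N
CKY chart[0,4] = {PP}; S ∉ chart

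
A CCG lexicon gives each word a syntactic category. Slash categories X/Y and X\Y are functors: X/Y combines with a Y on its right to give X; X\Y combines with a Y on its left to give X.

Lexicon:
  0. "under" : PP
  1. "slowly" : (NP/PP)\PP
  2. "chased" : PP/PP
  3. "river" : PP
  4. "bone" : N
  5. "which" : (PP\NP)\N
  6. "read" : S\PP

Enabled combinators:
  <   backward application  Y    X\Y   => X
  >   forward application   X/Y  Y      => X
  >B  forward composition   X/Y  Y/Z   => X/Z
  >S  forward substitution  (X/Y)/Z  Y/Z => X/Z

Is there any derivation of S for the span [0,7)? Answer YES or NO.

[0,7] S   <
  [0,6] PP   <
    [0,4] NP   >
      [0,3] NP/PP   >B
        [0,2] NP/PP   <
          [0,1] "under" : PP
          [1,2] "slowly" : (NP/PP)\PP
        [2,3] "chased" : PP/PP
      [3,4] "river" : PP
    [4,6] PP\NP   <
      [4,5] "bone" : N
      [5,6] "which" : (PP\NP)\N
  [6,7] "read" : S\PP

YES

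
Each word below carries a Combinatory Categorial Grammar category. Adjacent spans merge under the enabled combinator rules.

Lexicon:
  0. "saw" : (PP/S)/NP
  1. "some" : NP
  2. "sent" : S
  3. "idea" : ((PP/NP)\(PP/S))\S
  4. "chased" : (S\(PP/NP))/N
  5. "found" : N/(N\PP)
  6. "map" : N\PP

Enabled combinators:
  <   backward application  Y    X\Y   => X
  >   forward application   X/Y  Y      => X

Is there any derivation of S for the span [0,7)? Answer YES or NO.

[0,7] S   <
  [0,4] PP/NP   <
    [0,2] PP/S   >
      [0,1] "saw" : (PP/S)/NP
      [1,2] "some" : NP
    [2,4] (PP/NP)\(PP/S)   <
      [2,3] "sent" : S
      [3,4] "idea" : ((PP/NP)\(PP/S))\S
  [4,7] S\(PP/NP)   >
    [4,5] "chased" : (S\(PP/NP))/N
    [5,7] N   >
      [5,6] "found" : N/(N\PP)
      [6,7] "map" : N\PP

YES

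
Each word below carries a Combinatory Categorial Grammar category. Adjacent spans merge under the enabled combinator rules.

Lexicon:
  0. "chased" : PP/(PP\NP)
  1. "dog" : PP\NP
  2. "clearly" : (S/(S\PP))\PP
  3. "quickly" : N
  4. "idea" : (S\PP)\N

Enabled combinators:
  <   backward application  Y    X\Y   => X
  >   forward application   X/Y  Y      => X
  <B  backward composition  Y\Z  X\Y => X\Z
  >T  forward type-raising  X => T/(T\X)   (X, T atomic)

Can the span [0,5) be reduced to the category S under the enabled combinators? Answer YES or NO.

[0,5] S   >
  [0,3] S/(S\PP)   <
    [0,2] PP   >
      [0,1] "chased" : PP/(PP\NP)
      [1,2] "dog" : PP\NP
    [2,3] "clearly" : (S/(S\PP))\PP
  [3,5] S\PP   <
    [3,4] "quickly" : N
    [4,5] "idea" : (S\PP)\N

YES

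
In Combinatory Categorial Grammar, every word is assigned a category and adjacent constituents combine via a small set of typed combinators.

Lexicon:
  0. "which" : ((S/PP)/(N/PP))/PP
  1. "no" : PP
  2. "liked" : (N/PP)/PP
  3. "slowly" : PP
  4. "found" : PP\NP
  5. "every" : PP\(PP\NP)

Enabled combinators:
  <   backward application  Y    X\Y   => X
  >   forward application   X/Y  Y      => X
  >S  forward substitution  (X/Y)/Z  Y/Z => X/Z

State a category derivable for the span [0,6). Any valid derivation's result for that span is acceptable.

S

[0,6] S   >
  [0,4] S/PP   >
    [0,2] (S/PP)/(N/PP)   >
      [0,1] "which" : ((S/PP)/(N/PP))/PP
      [1,2] "no" : PP
    [2,4] N/PP   >
      [2,3] "liked" : (N/PP)/PP
      [3,4] "slowly" : PP
  [4,6] PP   <
    [4,5] "found" : PP\NP
    [5,6] "every" : PP\(PP\NP)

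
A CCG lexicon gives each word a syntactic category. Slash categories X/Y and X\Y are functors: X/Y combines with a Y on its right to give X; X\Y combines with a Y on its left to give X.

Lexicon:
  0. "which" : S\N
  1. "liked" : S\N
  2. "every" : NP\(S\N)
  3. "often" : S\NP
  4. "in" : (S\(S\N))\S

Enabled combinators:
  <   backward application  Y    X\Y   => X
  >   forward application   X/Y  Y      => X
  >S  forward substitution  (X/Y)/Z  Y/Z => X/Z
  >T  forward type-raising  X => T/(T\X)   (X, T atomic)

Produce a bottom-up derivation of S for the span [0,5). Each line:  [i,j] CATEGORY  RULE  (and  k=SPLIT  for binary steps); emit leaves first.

[0,1] S\N  lex  "which"
[1,2] S\N  lex  "liked"
[2,3] NP\(S\N)  lex  "every"
[1,3] NP  <  k=2
[3,4] S\NP  lex  "often"
[1,4] S  <  k=3
[4,5] (S\(S\N))\S  lex  "in"
[1,5] S\(S\N)  <  k=4
[0,5] S  <  k=1

[0,5] S   <
  [0,1] "which" : S\N
  [1,5] S\(S\N)   <
    [1,4] S   <
      [1,3] NP   <
        [1,2] "liked" : S\N
        [2,3] "every" : NP\(S\N)
      [3,4] "often" : S\NP
    [4,5] "in" : (S\(S\N))\S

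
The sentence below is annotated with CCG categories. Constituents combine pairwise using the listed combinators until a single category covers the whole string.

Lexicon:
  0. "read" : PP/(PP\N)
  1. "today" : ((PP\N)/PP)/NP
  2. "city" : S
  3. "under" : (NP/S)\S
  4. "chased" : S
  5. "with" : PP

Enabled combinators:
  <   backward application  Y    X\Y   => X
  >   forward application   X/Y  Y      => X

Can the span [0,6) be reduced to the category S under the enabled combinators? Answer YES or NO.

NO

PP/(PP\N) ((PP\N)/PP)/NP S (NP/S)\S S PP
CKY chart[0,6] = {PP}; S ∉ chart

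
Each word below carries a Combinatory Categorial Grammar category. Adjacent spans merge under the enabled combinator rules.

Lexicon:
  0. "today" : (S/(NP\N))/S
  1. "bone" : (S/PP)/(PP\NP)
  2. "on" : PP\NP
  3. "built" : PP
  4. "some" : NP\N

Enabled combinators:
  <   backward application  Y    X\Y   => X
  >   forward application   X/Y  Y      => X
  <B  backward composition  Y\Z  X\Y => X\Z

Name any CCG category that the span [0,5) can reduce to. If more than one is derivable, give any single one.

S

[0,5] S   >
  [0,4] S/(NP\N)   >
    [0,1] "today" : (S/(NP\N))/S
    [1,4] S   >
      [1,3] S/PP   >
        [1,2] "bone" : (S/PP)/(PP\NP)
        [2,3] "on" : PP\NP
      [3,4] "built" : PP
  [4,5] "some" : NP\N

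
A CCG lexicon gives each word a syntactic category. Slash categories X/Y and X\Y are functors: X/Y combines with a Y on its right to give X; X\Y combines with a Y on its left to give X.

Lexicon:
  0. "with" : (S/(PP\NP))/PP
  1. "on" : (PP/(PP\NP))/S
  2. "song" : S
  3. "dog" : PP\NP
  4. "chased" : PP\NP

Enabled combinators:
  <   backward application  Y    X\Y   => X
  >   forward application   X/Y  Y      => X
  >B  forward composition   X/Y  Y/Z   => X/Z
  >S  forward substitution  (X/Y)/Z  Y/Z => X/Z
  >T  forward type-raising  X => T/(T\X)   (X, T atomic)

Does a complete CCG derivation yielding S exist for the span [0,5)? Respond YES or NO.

[0,5] S   >
  [0,4] S/(PP\NP)   >
    [0,1] "with" : (S/(PP\NP))/PP
    [1,4] PP   >
      [1,3] PP/(PP\NP)   >
        [1,2] "on" : (PP/(PP\NP))/S
        [2,3] "song" : S
      [3,4] "dog" : PP\NP
  [4,5] "chased" : PP\NP

YES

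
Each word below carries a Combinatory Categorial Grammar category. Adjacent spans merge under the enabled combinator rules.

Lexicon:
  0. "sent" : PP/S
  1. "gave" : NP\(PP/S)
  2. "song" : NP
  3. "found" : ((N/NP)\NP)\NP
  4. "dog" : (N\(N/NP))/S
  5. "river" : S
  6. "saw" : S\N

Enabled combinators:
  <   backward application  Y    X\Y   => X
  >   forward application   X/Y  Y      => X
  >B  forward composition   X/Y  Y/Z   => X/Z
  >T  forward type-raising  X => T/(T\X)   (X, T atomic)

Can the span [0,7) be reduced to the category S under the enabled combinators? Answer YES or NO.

YES

[0,7] S   <
  [0,6] N   <
    [0,4] N/NP   <
      [0,2] NP   <
        [0,1] "sent" : PP/S
        [1,2] "gave" : NP\(PP/S)
      [2,4] (N/NP)\NP   <
        [2,3] "song" : NP
        [3,4] "found" : ((N/NP)\NP)\NP
    [4,6] N\(N/NP)   >
      [4,5] "dog" : (N\(N/NP))/S
      [5,6] "river" : S
  [6,7] "saw" : S\N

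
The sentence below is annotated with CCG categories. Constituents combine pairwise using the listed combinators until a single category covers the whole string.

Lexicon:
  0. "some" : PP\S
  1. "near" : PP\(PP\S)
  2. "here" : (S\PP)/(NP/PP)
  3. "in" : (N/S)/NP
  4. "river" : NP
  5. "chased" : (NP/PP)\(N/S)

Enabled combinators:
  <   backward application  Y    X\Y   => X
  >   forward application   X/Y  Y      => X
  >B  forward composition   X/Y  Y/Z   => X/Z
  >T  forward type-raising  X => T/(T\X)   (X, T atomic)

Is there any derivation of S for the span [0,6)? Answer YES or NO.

[0,6] S   <
  [0,2] PP   <
    [0,1] "some" : PP\S
    [1,2] "near" : PP\(PP\S)
  [2,6] S\PP   >
    [2,3] "here" : (S\PP)/(NP/PP)
    [3,6] NP/PP   <
      [3,5] N/S   >
        [3,4] "in" : (N/S)/NP
        [4,5] "river" : NP
      [5,6] "chased" : (NP/PP)\(N/S)

YES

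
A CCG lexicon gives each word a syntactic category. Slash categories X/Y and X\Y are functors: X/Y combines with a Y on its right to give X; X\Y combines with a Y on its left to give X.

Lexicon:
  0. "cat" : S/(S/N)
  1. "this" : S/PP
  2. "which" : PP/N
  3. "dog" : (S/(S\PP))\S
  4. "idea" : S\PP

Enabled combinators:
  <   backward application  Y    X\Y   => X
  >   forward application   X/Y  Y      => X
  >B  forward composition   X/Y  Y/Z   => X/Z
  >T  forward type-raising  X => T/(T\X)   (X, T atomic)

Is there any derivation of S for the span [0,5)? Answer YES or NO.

YES

[0,5] S   >
  [0,4] S/(S\PP)   <
    [0,3] S   >
      [0,1] "cat" : S/(S/N)
      [1,3] S/N   >B
        [1,2] "this" : S/PP
        [2,3] "which" : PP/N
    [3,4] "dog" : (S/(S\PP))\S
  [4,5] "idea" : S\PP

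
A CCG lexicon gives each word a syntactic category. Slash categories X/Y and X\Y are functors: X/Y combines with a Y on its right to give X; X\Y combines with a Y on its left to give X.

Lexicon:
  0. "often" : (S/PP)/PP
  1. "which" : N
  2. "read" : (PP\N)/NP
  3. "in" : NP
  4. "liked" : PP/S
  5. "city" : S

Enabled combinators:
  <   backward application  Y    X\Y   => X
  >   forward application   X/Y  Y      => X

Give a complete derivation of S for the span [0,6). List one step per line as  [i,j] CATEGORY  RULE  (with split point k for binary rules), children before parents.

[0,1] (S/PP)/PP  lex  "often"
[1,2] N  lex  "which"
[2,3] (PP\N)/NP  lex  "read"
[3,4] NP  lex  "in"
[2,4] PP\N  >  k=3
[1,4] PP  <  k=2
[0,4] S/PP  >  k=1
[4,5] PP/S  lex  "liked"
[5,6] S  lex  "city"
[4,6] PP  >  k=5
[0,6] S  >  k=4

[0,6] S   >
  [0,4] S/PP   >
    [0,1] "often" : (S/PP)/PP
    [1,4] PP   <
      [1,2] "which" : N
      [2,4] PP\N   >
        [2,3] "read" : (PP\N)/NP
        [3,4] "in" : NP
  [4,6] PP   >
    [4,5] "liked" : PP/S
    [5,6] "city" : S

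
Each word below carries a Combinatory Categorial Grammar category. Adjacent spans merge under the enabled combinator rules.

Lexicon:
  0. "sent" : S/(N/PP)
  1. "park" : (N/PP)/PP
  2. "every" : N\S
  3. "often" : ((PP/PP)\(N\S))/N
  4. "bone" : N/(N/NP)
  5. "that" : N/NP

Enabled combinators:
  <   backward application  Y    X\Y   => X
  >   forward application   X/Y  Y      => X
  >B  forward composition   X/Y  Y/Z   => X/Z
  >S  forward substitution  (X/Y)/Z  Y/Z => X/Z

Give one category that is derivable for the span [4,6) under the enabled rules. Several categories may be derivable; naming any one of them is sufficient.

[0,6] S   >
  [0,1] "sent" : S/(N/PP)
  [1,6] N/PP   >S
    [1,2] "park" : (N/PP)/PP
    [2,6] PP/PP   <
      [2,3] "every" : N\S
      [3,6] (PP/PP)\(N\S)   >
        [3,4] "often" : ((PP/PP)\(N\S))/N
        [4,6] N   >
          [4,5] "bone" : N/(N/NP)
          [5,6] "that" : N/NP

N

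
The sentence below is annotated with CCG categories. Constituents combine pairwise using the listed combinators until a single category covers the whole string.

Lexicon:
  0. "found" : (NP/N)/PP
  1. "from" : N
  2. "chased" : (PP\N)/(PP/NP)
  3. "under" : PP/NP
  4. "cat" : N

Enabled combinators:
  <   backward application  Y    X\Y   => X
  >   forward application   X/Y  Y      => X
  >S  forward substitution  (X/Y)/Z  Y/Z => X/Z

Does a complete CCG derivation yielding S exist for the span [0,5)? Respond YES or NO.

(NP/N)/PP N (PP\N)/(PP/NP) PP/NP N
CKY chart[0,5] = {NP}; S ∉ chart

NO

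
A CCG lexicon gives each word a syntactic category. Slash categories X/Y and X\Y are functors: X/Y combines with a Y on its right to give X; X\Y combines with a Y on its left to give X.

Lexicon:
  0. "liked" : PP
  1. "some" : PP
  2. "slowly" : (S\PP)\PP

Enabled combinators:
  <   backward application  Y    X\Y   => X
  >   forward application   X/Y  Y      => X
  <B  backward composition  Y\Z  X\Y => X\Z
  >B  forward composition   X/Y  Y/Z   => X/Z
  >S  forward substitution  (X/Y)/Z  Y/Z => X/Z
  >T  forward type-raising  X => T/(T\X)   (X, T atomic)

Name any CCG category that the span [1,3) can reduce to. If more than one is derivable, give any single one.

S\PP

[0,3] S   >
  [0,1] S/(S\PP)   >T
    [0,1] "liked" : PP
  [1,3] S\PP   <
    [1,2] "some" : PP
    [2,3] "slowly" : (S\PP)\PP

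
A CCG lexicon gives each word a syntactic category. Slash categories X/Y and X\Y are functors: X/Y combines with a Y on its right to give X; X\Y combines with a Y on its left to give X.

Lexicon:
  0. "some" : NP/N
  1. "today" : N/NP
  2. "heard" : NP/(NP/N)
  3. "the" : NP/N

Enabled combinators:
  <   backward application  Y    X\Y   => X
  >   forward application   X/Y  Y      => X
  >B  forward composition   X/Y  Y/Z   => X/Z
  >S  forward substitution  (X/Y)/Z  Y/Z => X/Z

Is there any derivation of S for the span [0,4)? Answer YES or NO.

NP/N N/NP NP/(NP/N) NP/N
CKY chart[0,4] = {NP}; S ∉ chart

NO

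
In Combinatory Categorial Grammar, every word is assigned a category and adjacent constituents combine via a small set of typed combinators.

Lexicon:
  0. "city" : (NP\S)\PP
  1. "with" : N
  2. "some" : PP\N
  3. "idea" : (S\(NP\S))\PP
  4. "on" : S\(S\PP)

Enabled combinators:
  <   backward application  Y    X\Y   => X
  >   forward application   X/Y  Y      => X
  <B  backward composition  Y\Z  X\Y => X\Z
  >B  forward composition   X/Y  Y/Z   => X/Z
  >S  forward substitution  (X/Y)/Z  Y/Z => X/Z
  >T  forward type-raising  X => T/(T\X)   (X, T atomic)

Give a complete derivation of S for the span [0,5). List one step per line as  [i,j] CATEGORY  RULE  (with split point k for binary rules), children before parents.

[0,1] (NP\S)\PP  lex  "city"
[1,2] N  lex  "with"
[1,2] PP/(PP\N)  >T
[2,3] PP\N  lex  "some"
[1,3] PP  >  k=2
[3,4] (S\(NP\S))\PP  lex  "idea"
[1,4] S\(NP\S)  <  k=3
[0,4] S\PP  <B  k=1
[4,5] S\(S\PP)  lex  "on"
[0,5] S  <  k=4

[0,5] S   <
  [0,4] S\PP   <B
    [0,1] "city" : (NP\S)\PP
    [1,4] S\(NP\S)   <
      [1,3] PP   >
        [1,2] PP/(PP\N)   >T
          [1,2] "with" : N
        [2,3] "some" : PP\N
      [3,4] "idea" : (S\(NP\S))\PP
  [4,5] "on" : S\(S\PP)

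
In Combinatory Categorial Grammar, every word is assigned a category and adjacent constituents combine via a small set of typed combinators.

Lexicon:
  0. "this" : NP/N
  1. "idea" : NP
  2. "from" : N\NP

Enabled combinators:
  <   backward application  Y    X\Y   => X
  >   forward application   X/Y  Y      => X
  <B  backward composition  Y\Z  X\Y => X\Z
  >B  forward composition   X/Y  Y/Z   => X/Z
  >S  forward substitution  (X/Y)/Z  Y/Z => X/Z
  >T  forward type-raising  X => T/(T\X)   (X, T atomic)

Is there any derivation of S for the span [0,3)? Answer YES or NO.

NO

NP/N NP N\NP
CKY chart[0,3] = {N/(N\NP), NP, NP/(NP\NP), NP/(N\N), PP/(PP\NP), S/(S\NP)}; S ∉ chart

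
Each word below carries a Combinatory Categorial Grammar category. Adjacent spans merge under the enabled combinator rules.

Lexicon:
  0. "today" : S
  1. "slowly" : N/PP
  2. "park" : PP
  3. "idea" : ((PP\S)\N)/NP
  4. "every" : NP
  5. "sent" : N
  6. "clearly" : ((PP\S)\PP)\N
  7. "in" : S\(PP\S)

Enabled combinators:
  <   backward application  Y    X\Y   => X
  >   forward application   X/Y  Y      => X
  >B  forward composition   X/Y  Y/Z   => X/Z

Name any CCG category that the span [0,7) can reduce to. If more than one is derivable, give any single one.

[0,8] S   <
  [0,7] PP\S   <
    [0,5] PP   <
      [0,1] "today" : S
      [1,5] PP\S   <
        [1,3] N   >
          [1,2] "slowly" : N/PP
          [2,3] "park" : PP
        [3,5] (PP\S)\N   >
          [3,4] "idea" : ((PP\S)\N)/NP
          [4,5] "every" : NP
    [5,7] (PP\S)\PP   <
      [5,6] "sent" : N
      [6,7] "clearly" : ((PP\S)\PP)\N
  [7,8] "in" : S\(PP\S)

PP\S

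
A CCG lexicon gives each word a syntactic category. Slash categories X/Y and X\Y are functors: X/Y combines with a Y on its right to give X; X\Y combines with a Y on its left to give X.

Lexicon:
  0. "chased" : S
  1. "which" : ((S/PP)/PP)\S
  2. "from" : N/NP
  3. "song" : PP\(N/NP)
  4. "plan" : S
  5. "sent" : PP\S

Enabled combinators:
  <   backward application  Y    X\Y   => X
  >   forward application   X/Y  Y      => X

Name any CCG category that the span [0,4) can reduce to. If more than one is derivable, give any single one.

S/PP

[0,6] S   >
  [0,4] S/PP   >
    [0,2] (S/PP)/PP   <
      [0,1] "chased" : S
      [1,2] "which" : ((S/PP)/PP)\S
    [2,4] PP   <
      [2,3] "from" : N/NP
      [3,4] "song" : PP\(N/NP)
  [4,6] PP   <
    [4,5] "plan" : S
    [5,6] "sent" : PP\S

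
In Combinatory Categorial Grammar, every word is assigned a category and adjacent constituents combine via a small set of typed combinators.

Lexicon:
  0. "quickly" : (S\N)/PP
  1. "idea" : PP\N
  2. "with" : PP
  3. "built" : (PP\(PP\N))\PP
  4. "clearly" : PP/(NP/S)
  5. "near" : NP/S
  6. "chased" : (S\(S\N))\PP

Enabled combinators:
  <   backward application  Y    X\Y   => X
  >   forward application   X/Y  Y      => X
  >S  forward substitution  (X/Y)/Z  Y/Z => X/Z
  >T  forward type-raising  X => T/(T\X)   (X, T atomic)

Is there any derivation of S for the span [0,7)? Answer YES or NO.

[0,7] S   <
  [0,4] S\N   >
    [0,1] "quickly" : (S\N)/PP
    [1,4] PP   <
      [1,2] "idea" : PP\N
      [2,4] PP\(PP\N)   <
        [2,3] "with" : PP
        [3,4] "built" : (PP\(PP\N))\PP
  [4,7] S\(S\N)   <
    [4,6] PP   >
      [4,5] "clearly" : PP/(NP/S)
      [5,6] "near" : NP/S
    [6,7] "chased" : (S\(S\N))\PP

YES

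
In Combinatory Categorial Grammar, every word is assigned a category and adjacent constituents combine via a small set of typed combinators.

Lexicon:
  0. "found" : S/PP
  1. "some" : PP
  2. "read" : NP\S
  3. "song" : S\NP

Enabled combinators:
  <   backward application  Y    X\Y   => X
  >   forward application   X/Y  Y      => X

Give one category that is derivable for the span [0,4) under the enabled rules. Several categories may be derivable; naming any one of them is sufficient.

S

[0,4] S   <
  [0,3] NP   <
    [0,2] S   >
      [0,1] "found" : S/PP
      [1,2] "some" : PP
    [2,3] "read" : NP\S
  [3,4] "song" : S\NP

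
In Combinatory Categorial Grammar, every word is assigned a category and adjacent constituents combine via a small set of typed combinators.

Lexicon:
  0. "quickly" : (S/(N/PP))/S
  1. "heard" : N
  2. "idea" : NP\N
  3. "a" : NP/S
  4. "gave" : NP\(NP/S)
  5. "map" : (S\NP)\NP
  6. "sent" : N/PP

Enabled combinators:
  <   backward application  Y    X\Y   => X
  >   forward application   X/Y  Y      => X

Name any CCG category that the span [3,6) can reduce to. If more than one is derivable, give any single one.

S\NP

[0,7] S   >
  [0,6] S/(N/PP)   >
    [0,1] "quickly" : (S/(N/PP))/S
    [1,6] S   <
      [1,3] NP   <
        [1,2] "heard" : N
        [2,3] "idea" : NP\N
      [3,6] S\NP   <
        [3,5] NP   <
          [3,4] "a" : NP/S
          [4,5] "gave" : NP\(NP/S)
        [5,6] "map" : (S\NP)\NP
  [6,7] "sent" : N/PP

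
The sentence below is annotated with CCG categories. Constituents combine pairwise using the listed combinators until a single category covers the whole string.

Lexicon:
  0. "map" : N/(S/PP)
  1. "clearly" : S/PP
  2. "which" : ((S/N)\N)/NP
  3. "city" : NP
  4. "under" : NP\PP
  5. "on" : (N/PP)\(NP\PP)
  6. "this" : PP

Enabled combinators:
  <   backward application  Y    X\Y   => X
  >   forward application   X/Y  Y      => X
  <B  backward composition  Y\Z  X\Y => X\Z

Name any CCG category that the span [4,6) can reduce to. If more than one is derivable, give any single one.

N/PP

[0,7] S   >
  [0,4] S/N   <
    [0,2] N   >
      [0,1] "map" : N/(S/PP)
      [1,2] "clearly" : S/PP
    [2,4] (S/N)\N   >
      [2,3] "which" : ((S/N)\N)/NP
      [3,4] "city" : NP
  [4,7] N   >
    [4,6] N/PP   <
      [4,5] "under" : NP\PP
      [5,6] "on" : (N/PP)\(NP\PP)
    [6,7] "this" : PP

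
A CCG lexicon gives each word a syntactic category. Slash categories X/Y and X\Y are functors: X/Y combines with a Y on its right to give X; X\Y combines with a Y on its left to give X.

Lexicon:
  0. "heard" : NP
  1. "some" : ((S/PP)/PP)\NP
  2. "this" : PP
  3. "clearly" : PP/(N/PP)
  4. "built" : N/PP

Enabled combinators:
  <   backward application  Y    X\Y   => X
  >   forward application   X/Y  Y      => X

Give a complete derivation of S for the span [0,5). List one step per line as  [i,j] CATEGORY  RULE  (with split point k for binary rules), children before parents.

[0,5] S   >
  [0,3] S/PP   >
    [0,2] (S/PP)/PP   <
      [0,1] "heard" : NP
      [1,2] "some" : ((S/PP)/PP)\NP
    [2,3] "this" : PP
  [3,5] PP   >
    [3,4] "clearly" : PP/(N/PP)
    [4,5] "built" : N/PP

[0,1] NP  lex  "heard"
[1,2] ((S/PP)/PP)\NP  lex  "some"
[0,2] (S/PP)/PP  <  k=1
[2,3] PP  lex  "this"
[0,3] S/PP  >  k=2
[3,4] PP/(N/PP)  lex  "clearly"
[4,5] N/PP  lex  "built"
[3,5] PP  >  k=4
[0,5] S  >  k=3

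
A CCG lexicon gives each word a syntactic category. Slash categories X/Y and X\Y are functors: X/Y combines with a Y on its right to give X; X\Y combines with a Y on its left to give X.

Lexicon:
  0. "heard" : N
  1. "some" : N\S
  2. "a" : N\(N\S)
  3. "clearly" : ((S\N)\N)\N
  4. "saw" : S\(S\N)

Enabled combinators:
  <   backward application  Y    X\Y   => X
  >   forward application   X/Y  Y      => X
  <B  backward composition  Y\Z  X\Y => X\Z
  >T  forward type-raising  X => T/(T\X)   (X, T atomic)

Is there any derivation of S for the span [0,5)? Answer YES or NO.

YES

[0,5] S   <
  [0,4] S\N   <
    [0,1] "heard" : N
    [1,4] (S\N)\N   <
      [1,3] N   <
        [1,2] "some" : N\S
        [2,3] "a" : N\(N\S)
      [3,4] "clearly" : ((S\N)\N)\N
  [4,5] "saw" : S\(S\N)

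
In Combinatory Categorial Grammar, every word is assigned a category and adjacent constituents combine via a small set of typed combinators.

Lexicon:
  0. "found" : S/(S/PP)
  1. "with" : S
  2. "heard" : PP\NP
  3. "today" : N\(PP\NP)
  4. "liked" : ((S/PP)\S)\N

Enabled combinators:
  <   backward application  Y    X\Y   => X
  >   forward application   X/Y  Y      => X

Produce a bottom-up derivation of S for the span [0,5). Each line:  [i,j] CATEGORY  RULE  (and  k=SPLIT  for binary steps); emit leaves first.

[0,5] S   >
  [0,1] "found" : S/(S/PP)
  [1,5] S/PP   <
    [1,2] "with" : S
    [2,5] (S/PP)\S   <
      [2,4] N   <
        [2,3] "heard" : PP\NP
        [3,4] "today" : N\(PP\NP)
      [4,5] "liked" : ((S/PP)\S)\N

[0,1] S/(S/PP)  lex  "found"
[1,2] S  lex  "with"
[2,3] PP\NP  lex  "heard"
[3,4] N\(PP\NP)  lex  "today"
[2,4] N  <  k=3
[4,5] ((S/PP)\S)\N  lex  "liked"
[2,5] (S/PP)\S  <  k=4
[1,5] S/PP  <  k=2
[0,5] S  >  k=1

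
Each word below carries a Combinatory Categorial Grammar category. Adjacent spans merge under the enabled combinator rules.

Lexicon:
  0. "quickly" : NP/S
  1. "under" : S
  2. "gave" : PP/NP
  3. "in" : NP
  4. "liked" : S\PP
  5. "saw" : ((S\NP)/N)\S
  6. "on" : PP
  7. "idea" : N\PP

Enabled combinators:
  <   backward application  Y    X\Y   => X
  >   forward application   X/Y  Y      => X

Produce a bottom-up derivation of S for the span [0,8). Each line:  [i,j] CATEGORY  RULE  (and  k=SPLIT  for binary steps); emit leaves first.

[0,1] NP/S  lex  "quickly"
[1,2] S  lex  "under"
[0,2] NP  >  k=1
[2,3] PP/NP  lex  "gave"
[3,4] NP  lex  "in"
[2,4] PP  >  k=3
[4,5] S\PP  lex  "liked"
[2,5] S  <  k=4
[5,6] ((S\NP)/N)\S  lex  "saw"
[2,6] (S\NP)/N  <  k=5
[6,7] PP  lex  "on"
[7,8] N\PP  lex  "idea"
[6,8] N  <  k=7
[2,8] S\NP  >  k=6
[0,8] S  <  k=2

[0,8] S   <
  [0,2] NP   >
    [0,1] "quickly" : NP/S
    [1,2] "under" : S
  [2,8] S\NP   >
    [2,6] (S\NP)/N   <
      [2,5] S   <
        [2,4] PP   >
          [2,3] "gave" : PP/NP
          [3,4] "in" : NP
        [4,5] "liked" : S\PP
      [5,6] "saw" : ((S\NP)/N)\S
    [6,8] N   <
      [6,7] "on" : PP
      [7,8] "idea" : N\PP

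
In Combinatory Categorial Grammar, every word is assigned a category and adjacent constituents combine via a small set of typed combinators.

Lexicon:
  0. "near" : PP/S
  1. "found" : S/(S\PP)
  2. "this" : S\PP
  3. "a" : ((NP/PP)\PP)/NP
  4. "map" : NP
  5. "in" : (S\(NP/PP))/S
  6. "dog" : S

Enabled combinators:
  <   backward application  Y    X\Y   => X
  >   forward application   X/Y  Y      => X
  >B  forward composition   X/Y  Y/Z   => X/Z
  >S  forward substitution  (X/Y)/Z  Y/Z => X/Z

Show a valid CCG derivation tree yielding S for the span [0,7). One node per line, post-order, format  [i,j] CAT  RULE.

[0,1] PP/S  lex  "near"
[1,2] S/(S\PP)  lex  "found"
[2,3] S\PP  lex  "this"
[1,3] S  >  k=2
[0,3] PP  >  k=1
[3,4] ((NP/PP)\PP)/NP  lex  "a"
[4,5] NP  lex  "map"
[3,5] (NP/PP)\PP  >  k=4
[0,5] NP/PP  <  k=3
[5,6] (S\(NP/PP))/S  lex  "in"
[6,7] S  lex  "dog"
[5,7] S\(NP/PP)  >  k=6
[0,7] S  <  k=5

[0,7] S   <
  [0,5] NP/PP   <
    [0,3] PP   >
      [0,1] "near" : PP/S
      [1,3] S   >
        [1,2] "found" : S/(S\PP)
        [2,3] "this" : S\PP
    [3,5] (NP/PP)\PP   >
      [3,4] "a" : ((NP/PP)\PP)/NP
      [4,5] "map" : NP
  [5,7] S\(NP/PP)   >
    [5,6] "in" : (S\(NP/PP))/S
    [6,7] "dog" : S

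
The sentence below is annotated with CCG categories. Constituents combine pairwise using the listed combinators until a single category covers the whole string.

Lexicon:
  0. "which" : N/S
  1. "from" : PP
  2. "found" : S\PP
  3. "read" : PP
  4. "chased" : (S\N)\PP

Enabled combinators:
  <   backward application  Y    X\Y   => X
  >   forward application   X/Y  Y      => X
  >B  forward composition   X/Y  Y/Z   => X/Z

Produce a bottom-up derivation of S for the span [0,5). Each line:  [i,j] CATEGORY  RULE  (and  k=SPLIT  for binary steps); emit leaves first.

[0,1] N/S  lex  "which"
[1,2] PP  lex  "from"
[2,3] S\PP  lex  "found"
[1,3] S  <  k=2
[0,3] N  >  k=1
[3,4] PP  lex  "read"
[4,5] (S\N)\PP  lex  "chased"
[3,5] S\N  <  k=4
[0,5] S  <  k=3

[0,5] S   <
  [0,3] N   >
    [0,1] "which" : N/S
    [1,3] S   <
      [1,2] "from" : PP
      [2,3] "found" : S\PP
  [3,5] S\N   <
    [3,4] "read" : PP
    [4,5] "chased" : (S\N)\PP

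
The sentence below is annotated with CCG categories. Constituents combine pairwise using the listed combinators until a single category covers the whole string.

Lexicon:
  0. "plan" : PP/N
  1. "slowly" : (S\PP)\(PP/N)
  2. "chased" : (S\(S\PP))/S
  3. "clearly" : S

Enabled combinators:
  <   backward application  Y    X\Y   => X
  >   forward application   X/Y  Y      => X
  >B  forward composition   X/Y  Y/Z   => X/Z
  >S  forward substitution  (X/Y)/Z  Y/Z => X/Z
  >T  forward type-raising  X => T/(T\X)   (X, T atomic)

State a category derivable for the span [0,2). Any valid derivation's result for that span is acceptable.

S\PP

[0,4] S   <
  [0,2] S\PP   <
    [0,1] "plan" : PP/N
    [1,2] "slowly" : (S\PP)\(PP/N)
  [2,4] S\(S\PP)   >
    [2,3] "chased" : (S\(S\PP))/S
    [3,4] "clearly" : S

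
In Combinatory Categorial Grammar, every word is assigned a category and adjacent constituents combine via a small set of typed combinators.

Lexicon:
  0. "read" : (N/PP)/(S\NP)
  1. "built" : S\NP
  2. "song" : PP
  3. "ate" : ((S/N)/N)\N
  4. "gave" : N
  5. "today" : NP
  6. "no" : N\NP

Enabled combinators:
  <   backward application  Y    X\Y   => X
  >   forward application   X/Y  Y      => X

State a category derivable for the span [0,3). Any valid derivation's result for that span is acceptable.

N

[0,7] S   >
  [0,5] S/N   >
    [0,4] (S/N)/N   <
      [0,3] N   >
        [0,2] N/PP   >
          [0,1] "read" : (N/PP)/(S\NP)
          [1,2] "built" : S\NP
        [2,3] "song" : PP
      [3,4] "ate" : ((S/N)/N)\N
    [4,5] "gave" : N
  [5,7] N   <
    [5,6] "today" : NP
    [6,7] "no" : N\NP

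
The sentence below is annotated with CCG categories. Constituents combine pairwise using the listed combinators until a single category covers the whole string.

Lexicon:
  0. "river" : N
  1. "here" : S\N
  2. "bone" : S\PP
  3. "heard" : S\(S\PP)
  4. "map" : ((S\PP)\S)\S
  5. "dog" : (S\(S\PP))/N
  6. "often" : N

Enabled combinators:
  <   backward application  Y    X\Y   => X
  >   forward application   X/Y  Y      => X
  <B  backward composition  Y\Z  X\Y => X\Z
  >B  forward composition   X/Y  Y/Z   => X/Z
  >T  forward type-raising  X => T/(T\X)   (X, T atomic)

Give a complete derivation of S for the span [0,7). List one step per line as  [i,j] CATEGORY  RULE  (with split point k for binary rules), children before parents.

[0,1] N  lex  "river"
[0,1] S/(S\N)  >T
[1,2] S\N  lex  "here"
[0,2] S  >  k=1
[2,3] S\PP  lex  "bone"
[3,4] S\(S\PP)  lex  "heard"
[2,4] S  <  k=3
[4,5] ((S\PP)\S)\S  lex  "map"
[2,5] (S\PP)\S  <  k=4
[0,5] S\PP  <  k=2
[5,6] (S\(S\PP))/N  lex  "dog"
[6,7] N  lex  "often"
[5,7] S\(S\PP)  >  k=6
[0,7] S  <  k=5

[0,7] S   <
  [0,5] S\PP   <
    [0,2] S   >
      [0,1] S/(S\N)   >T
        [0,1] "river" : N
      [1,2] "here" : S\N
    [2,5] (S\PP)\S   <
      [2,4] S   <
        [2,3] "bone" : S\PP
        [3,4] "heard" : S\(S\PP)
      [4,5] "map" : ((S\PP)\S)\S
  [5,7] S\(S\PP)   >
    [5,6] "dog" : (S\(S\PP))/N
    [6,7] "often" : N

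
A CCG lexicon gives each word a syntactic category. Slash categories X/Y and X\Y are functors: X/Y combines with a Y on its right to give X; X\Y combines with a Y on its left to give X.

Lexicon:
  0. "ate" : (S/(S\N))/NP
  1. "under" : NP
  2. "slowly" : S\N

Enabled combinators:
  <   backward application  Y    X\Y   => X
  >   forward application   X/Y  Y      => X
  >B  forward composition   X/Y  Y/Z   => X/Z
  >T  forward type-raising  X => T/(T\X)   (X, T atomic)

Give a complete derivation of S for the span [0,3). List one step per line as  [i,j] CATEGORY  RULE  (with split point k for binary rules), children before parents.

[0,3] S   >
  [0,2] S/(S\N)   >
    [0,1] "ate" : (S/(S\N))/NP
    [1,2] "under" : NP
  [2,3] "slowly" : S\N

[0,1] (S/(S\N))/NP  lex  "ate"
[1,2] NP  lex  "under"
[0,2] S/(S\N)  >  k=1
[2,3] S\N  lex  "slowly"
[0,3] S  >  k=2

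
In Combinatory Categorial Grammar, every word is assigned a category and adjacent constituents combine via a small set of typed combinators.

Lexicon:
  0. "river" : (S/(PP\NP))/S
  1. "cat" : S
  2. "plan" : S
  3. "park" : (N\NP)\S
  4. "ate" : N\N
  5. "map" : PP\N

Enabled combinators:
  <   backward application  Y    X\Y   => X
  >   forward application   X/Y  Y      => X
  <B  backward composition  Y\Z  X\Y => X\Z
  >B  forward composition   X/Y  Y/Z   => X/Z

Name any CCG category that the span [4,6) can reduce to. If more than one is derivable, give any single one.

PP\N

[0,6] S   >
  [0,2] S/(PP\NP)   >
    [0,1] "river" : (S/(PP\NP))/S
    [1,2] "cat" : S
  [2,6] PP\NP   <B
    [2,4] N\NP   <
      [2,3] "plan" : S
      [3,4] "park" : (N\NP)\S
    [4,6] PP\N   <B
      [4,5] "ate" : N\N
      [5,6] "map" : PP\N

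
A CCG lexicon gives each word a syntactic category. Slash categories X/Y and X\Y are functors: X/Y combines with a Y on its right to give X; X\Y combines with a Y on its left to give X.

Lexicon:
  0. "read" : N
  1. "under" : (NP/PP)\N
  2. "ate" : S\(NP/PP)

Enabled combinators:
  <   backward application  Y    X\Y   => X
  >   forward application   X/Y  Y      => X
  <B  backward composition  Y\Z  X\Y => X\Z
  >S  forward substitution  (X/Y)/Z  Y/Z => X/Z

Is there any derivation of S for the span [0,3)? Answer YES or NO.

YES

[0,3] S   <
  [0,1] "read" : N
  [1,3] S\N   <B
    [1,2] "under" : (NP/PP)\N
    [2,3] "ate" : S\(NP/PP)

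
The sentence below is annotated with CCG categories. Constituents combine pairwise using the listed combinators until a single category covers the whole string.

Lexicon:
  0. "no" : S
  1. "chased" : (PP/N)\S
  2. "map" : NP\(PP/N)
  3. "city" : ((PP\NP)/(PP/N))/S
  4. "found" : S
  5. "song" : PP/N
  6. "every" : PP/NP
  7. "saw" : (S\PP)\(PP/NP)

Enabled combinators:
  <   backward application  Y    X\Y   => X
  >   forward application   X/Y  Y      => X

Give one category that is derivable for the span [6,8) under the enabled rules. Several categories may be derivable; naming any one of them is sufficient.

S\PP

[0,8] S   <
  [0,6] PP   <
    [0,3] NP   <
      [0,2] PP/N   <
        [0,1] "no" : S
        [1,2] "chased" : (PP/N)\S
      [2,3] "map" : NP\(PP/N)
    [3,6] PP\NP   >
      [3,5] (PP\NP)/(PP/N)   >
        [3,4] "city" : ((PP\NP)/(PP/N))/S
        [4,5] "found" : S
      [5,6] "song" : PP/N
  [6,8] S\PP   <
    [6,7] "every" : PP/NP
    [7,8] "saw" : (S\PP)\(PP/NP)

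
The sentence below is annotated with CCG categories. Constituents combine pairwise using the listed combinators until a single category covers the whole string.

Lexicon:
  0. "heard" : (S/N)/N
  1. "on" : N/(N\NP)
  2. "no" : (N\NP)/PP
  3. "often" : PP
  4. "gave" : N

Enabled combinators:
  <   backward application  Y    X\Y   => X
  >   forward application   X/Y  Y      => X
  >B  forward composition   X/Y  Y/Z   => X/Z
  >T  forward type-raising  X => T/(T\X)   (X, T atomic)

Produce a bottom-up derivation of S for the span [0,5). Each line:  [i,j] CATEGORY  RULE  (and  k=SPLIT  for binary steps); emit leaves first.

[0,5] S   >
  [0,4] S/N   >
    [0,1] "heard" : (S/N)/N
    [1,4] N   >
      [1,2] "on" : N/(N\NP)
      [2,4] N\NP   >
        [2,3] "no" : (N\NP)/PP
        [3,4] "often" : PP
  [4,5] "gave" : N

[0,1] (S/N)/N  lex  "heard"
[1,2] N/(N\NP)  lex  "on"
[2,3] (N\NP)/PP  lex  "no"
[3,4] PP  lex  "often"
[2,4] N\NP  >  k=3
[1,4] N  >  k=2
[0,4] S/N  >  k=1
[4,5] N  lex  "gave"
[0,5] S  >  k=4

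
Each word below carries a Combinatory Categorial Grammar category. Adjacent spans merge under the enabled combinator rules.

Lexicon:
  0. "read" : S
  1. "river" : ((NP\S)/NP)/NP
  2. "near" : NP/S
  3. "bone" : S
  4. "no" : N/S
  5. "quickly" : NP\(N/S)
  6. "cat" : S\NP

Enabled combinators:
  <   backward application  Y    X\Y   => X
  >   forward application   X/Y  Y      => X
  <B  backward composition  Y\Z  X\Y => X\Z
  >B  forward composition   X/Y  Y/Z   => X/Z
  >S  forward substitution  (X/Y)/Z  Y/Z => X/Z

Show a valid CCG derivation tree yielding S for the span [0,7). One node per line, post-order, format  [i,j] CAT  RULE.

[0,1] S  lex  "read"
[1,2] ((NP\S)/NP)/NP  lex  "river"
[2,3] NP/S  lex  "near"
[3,4] S  lex  "bone"
[2,4] NP  >  k=3
[1,4] (NP\S)/NP  >  k=2
[4,5] N/S  lex  "no"
[5,6] NP\(N/S)  lex  "quickly"
[4,6] NP  <  k=5
[1,6] NP\S  >  k=4
[0,6] NP  <  k=1
[6,7] S\NP  lex  "cat"
[0,7] S  <  k=6

[0,7] S   <
  [0,6] NP   <
    [0,1] "read" : S
    [1,6] NP\S   >
      [1,4] (NP\S)/NP   >
        [1,2] "river" : ((NP\S)/NP)/NP
        [2,4] NP   >
          [2,3] "near" : NP/S
          [3,4] "bone" : S
      [4,6] NP   <
        [4,5] "no" : N/S
        [5,6] "quickly" : NP\(N/S)
  [6,7] "cat" : S\NP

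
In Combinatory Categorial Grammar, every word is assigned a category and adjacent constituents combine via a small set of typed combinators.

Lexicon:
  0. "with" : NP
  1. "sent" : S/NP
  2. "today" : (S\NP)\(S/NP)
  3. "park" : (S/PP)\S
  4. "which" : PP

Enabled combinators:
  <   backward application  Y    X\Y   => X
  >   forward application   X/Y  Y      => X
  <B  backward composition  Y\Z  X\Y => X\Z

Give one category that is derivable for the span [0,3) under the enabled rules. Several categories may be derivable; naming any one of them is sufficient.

S

[0,5] S   >
  [0,4] S/PP   <
    [0,3] S   <
      [0,1] "with" : NP
      [1,3] S\NP   <
        [1,2] "sent" : S/NP
        [2,3] "today" : (S\NP)\(S/NP)
    [3,4] "park" : (S/PP)\S
  [4,5] "which" : PP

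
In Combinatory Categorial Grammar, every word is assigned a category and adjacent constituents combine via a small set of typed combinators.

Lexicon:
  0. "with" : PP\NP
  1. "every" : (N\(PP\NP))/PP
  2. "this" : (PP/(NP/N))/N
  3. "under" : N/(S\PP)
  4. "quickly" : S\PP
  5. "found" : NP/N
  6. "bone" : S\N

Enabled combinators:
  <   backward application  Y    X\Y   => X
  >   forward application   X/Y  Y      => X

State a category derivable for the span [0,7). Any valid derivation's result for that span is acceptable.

[0,7] S   <
  [0,6] N   <
    [0,1] "with" : PP\NP
    [1,6] N\(PP\NP)   >
      [1,2] "every" : (N\(PP\NP))/PP
      [2,6] PP   >
        [2,5] PP/(NP/N)   >
          [2,3] "this" : (PP/(NP/N))/N
          [3,5] N   >
            [3,4] "under" : N/(S\PP)
            [4,5] "quickly" : S\PP
        [5,6] "found" : NP/N
  [6,7] "bone" : S\N

S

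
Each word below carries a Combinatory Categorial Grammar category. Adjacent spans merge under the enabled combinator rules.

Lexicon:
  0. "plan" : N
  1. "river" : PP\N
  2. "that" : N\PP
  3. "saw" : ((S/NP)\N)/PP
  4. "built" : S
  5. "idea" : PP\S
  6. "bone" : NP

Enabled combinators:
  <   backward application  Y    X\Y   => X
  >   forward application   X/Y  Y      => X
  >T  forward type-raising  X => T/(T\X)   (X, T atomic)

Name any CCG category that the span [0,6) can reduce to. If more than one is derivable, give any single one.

[0,7] S   >
  [0,6] S/NP   <
    [0,3] N   <
      [0,2] PP   >
        [0,1] PP/(PP\N)   >T
          [0,1] "plan" : N
        [1,2] "river" : PP\N
      [2,3] "that" : N\PP
    [3,6] (S/NP)\N   >
      [3,4] "saw" : ((S/NP)\N)/PP
      [4,6] PP   >
        [4,5] PP/(PP\S)   >T
          [4,5] "built" : S
        [5,6] "idea" : PP\S
  [6,7] "bone" : NP

S/NP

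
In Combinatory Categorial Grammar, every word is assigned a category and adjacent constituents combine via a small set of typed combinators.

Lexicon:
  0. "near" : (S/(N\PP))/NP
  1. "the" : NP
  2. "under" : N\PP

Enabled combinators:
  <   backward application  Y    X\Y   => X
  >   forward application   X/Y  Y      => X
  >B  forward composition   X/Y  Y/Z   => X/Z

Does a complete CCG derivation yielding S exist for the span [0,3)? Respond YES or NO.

[0,3] S   >
  [0,2] S/(N\PP)   >
    [0,1] "near" : (S/(N\PP))/NP
    [1,2] "the" : NP
  [2,3] "under" : N\PP

YES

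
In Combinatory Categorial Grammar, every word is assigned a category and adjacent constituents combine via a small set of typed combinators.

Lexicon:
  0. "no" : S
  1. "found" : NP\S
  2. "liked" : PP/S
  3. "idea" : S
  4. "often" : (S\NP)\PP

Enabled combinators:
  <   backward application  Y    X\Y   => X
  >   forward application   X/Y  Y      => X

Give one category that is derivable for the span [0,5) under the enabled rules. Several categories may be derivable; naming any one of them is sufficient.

S

[0,5] S   <
  [0,2] NP   <
    [0,1] "no" : S
    [1,2] "found" : NP\S
  [2,5] S\NP   <
    [2,4] PP   >
      [2,3] "liked" : PP/S
      [3,4] "idea" : S
    [4,5] "often" : (S\NP)\PP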